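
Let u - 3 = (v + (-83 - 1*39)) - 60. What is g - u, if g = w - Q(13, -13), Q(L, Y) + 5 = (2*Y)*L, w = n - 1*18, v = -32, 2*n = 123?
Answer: 1195/2 ≈ 597.50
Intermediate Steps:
n = 123/2 (n = (½)*123 = 123/2 ≈ 61.500)
w = 87/2 (w = 123/2 - 1*18 = 123/2 - 18 = 87/2 ≈ 43.500)
Q(L, Y) = -5 + 2*L*Y (Q(L, Y) = -5 + (2*Y)*L = -5 + 2*L*Y)
g = 773/2 (g = 87/2 - (-5 + 2*13*(-13)) = 87/2 - (-5 - 338) = 87/2 - 1*(-343) = 87/2 + 343 = 773/2 ≈ 386.50)
u = -211 (u = 3 + ((-32 + (-83 - 1*39)) - 60) = 3 + ((-32 + (-83 - 39)) - 60) = 3 + ((-32 - 122) - 60) = 3 + (-154 - 60) = 3 - 214 = -211)
g - u = 773/2 - 1*(-211) = 773/2 + 211 = 1195/2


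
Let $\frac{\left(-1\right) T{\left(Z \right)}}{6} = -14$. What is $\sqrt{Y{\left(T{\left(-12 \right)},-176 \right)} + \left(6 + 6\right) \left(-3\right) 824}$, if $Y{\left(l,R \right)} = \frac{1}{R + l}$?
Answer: $\frac{i \sqrt{62769047}}{46} \approx 172.23 i$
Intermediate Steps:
$T{\left(Z \right)} = 84$ ($T{\left(Z \right)} = \left(-6\right) \left(-14\right) = 84$)
$\sqrt{Y{\left(T{\left(-12 \right)},-176 \right)} + \left(6 + 6\right) \left(-3\right) 824} = \sqrt{\frac{1}{-176 + 84} + \left(6 + 6\right) \left(-3\right) 824} = \sqrt{\frac{1}{-92} + 12 \left(-3\right) 824} = \sqrt{- \frac{1}{92} - 29664} = \sqrt{- \frac{2729089}{92}} = \frac{i \sqrt{62769047}}{46}$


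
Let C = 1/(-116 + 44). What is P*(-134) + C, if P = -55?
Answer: 530639/72 ≈ 7370.0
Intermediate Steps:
C = -1/72 (C = 1/(-72) = -1/72 ≈ -0.013889)
P*(-134) + C = -55*(-134) - 1/72 = 7370 - 1/72 = 530639/72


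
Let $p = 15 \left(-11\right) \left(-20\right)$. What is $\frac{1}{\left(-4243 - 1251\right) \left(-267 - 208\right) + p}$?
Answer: $\frac{1}{2612950} \approx 3.8271 \cdot 10^{-7}$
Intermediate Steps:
$p = 3300$ ($p = \left(-165\right) \left(-20\right) = 3300$)
$\frac{1}{\left(-4243 - 1251\right) \left(-267 - 208\right) + p} = \frac{1}{\left(-4243 - 1251\right) \left(-267 - 208\right) + 3300} = \frac{1}{\left(-5494\right) \left(-475\right) + 3300} = \frac{1}{2609650 + 3300} = \frac{1}{2612950}$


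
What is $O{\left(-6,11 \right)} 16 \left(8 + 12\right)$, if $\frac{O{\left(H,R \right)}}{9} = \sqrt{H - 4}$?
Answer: $2880 i \sqrt{10} \approx 9107.4 i$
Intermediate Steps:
$O{\left(H,R \right)} = 9 \sqrt{-4 + H}$ ($O{\left(H,R \right)} = 9 \sqrt{H - 4} = 9 \sqrt{-4 + H}$)
$O{\left(-6,11 \right)} 16 \left(8 + 12\right) = 9 \sqrt{-4 - 6} \cdot 16 \left(8 + 12\right) = 9 \sqrt{-10} \cdot 16 \cdot 20 = 9 i \sqrt{10} \cdot 320 = 2880 i \sqrt{10}$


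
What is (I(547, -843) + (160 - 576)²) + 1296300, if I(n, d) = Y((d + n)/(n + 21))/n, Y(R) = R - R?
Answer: 1469356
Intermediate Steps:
Y(R) = 0
I(n, d) = 0 (I(n, d) = 0/n = 0)
(I(547, -843) + (160 - 576)²) + 1296300 = (0 + (160 - 576)²) + 1296300 = (0 + (-416)²) + 1296300 = (0 + 173056) + 1296300 = 173056 + 1296300 = 1469356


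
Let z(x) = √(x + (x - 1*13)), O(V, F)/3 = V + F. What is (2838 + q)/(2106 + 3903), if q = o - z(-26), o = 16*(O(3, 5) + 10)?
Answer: 3382/6009 - I*√65/6009 ≈ 0.56282 - 0.0013417*I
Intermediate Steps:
O(V, F) = 3*F + 3*V (O(V, F) = 3*(V + F) = 3*(F + V) = 3*F + 3*V)
z(x) = √(-13 + 2*x) (z(x) = √(x + (x - 13)) = √(x + (-13 + x)) = √(-13 + 2*x))
o = 544 (o = 16*((3*5 + 3*3) + 10) = 16*((15 + 9) + 10) = 16*(24 + 10) = 16*34 = 544)
q = 544 - I*√65 (q = 544 - √(-13 + 2*(-26)) = 544 - √(-13 - 52) = 544 - √(-65) = 544 - I*√65 ≈ 544.0 - 8.0623*I)
(2838 + q)/(2106 + 3903) = (2838 + (544 - I*√65))/(2106 + 3903) = (3382 - I*√65)/6009 = (3382 - I*√65)*(1/6009) = 3382/6009 - I*√65/6009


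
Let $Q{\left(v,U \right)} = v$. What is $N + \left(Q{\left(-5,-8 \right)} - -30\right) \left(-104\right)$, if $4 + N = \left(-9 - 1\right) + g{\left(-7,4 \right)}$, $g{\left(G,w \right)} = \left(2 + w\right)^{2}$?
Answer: $-2578$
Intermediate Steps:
$N = 22$ ($N = -4 + \left(\left(-9 - 1\right) + \left(2 + 4\right)^{2}\right) = -4 - \left(10 - 6^{2}\right) = -4 + \left(-10 + 36\right) = -4 + 26 = 22$)
$N + \left(Q{\left(-5,-8 \right)} - -30\right) \left(-104\right) = 22 + \left(-5 - -30\right) \left(-104\right) = 22 + \left(-5 + 30\right) \left(-104\right) = 22 + 25 \left(-104\right) = 22 - 2600 = -2578$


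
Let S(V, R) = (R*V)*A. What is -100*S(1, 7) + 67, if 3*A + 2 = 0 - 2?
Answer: 3001/3 ≈ 1000.3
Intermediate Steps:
A = -4/3 (A = -⅔ + (0 - 2)/3 = -⅔ + (⅓)*(-2) = -⅔ - ⅔ = -4/3 ≈ -1.3333)
S(V, R) = -4*R*V/3 (S(V, R) = (R*V)*(-4/3) = -4*R*V/3)
-100*S(1, 7) + 67 = -(-400)*7/3 + 67 = -100*(-28/3) + 67 = 2800/3 + 67 = 3001/3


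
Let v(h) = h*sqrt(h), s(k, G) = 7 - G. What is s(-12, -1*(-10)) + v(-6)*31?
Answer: -3 - 186*I*sqrt(6) ≈ -3.0 - 455.6*I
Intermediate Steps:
v(h) = h**(3/2)
s(-12, -1*(-10)) + v(-6)*31 = (7 - (-1)*(-10)) + (-6)**(3/2)*31 = (7 - 1*10) - 6*I*sqrt(6)*31 = (7 - 10) - 186*I*sqrt(6) = -3 - 186*I*sqrt(6)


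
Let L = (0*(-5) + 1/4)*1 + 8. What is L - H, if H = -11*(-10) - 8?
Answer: -375/4 ≈ -93.750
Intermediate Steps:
L = 33/4 (L = (0 + 1/4)*1 + 8 = (1/4)*1 + 8 = 1/4 + 8 = 33/4 ≈ 8.2500)
H = 102 (H = 110 - 8 = 102)
L - H = 33/4 - 1*102 = 33/4 - 102 = -375/4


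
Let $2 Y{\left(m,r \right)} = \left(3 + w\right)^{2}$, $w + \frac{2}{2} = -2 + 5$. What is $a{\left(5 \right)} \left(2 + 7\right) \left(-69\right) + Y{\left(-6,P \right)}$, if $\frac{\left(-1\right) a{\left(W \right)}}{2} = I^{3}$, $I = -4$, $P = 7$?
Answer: $- \frac{158951}{2} \approx -79476.0$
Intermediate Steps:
$w = 2$ ($w = -1 + \left(-2 + 5\right) = -1 + 3 = 2$)
$a{\left(W \right)} = 128$ ($a{\left(W \right)} = - 2 \left(-4\right)^{3} = \left(-2\right) \left(-64\right) = 128$)
$Y{\left(m,r \right)} = \frac{25}{2}$ ($Y{\left(m,r \right)} = \frac{\left(3 + 2\right)^{2}}{2} = \frac{5^{2}}{2} = \frac{1}{2} \cdot 25 = \frac{25}{2}$)
$a{\left(5 \right)} \left(2 + 7\right) \left(-69\right) + Y{\left(-6,P \right)} = 128 \left(2 + 7\right) \left(-69\right) + \frac{25}{2} = 128 \cdot 9 \left(-69\right) + \frac{25}{2} = 1152 \left(-69\right) + \frac{25}{2} = -79488 + \frac{25}{2} = - \frac{158951}{2}$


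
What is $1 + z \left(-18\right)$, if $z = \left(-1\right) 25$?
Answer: $451$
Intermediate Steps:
$z = -25$
$1 + z \left(-18\right) = 1 - -450 = 1 + 450 = 451$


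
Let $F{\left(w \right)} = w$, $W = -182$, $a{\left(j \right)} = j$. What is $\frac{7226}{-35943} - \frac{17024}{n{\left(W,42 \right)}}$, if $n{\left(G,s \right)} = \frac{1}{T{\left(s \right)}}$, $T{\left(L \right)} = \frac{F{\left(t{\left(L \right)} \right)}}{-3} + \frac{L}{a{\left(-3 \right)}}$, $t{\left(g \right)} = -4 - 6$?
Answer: $\frac{2175619394}{11981} \approx 1.8159 \cdot 10^{5}$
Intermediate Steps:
$t{\left(g \right)} = -10$ ($t{\left(g \right)} = -4 - 6 = -10$)
$T{\left(L \right)} = \frac{10}{3} - \frac{L}{3}$ ($T{\left(L \right)} = - \frac{10}{-3} + \frac{L}{-3} = \left(-10\right) \left(- \frac{1}{3}\right) + L \left(- \frac{1}{3}\right) = \frac{10}{3} - \frac{L}{3}$)
$n{\left(G,s \right)} = \frac{1}{\frac{10}{3} - \frac{s}{3}}$
$\frac{7226}{-35943} - \frac{17024}{n{\left(W,42 \right)}} = \frac{7226}{-35943} - \frac{17024}{3 \frac{1}{10 - 42}} = 7226 \left(- \frac{1}{35943}\right) - \frac{17024}{3 \frac{1}{10 - 42}} = - \frac{7226}{35943} - \frac{17024}{3 \frac{1}{-32}} = - \frac{7226}{35943} - \frac{17024}{3 \left(- \frac{1}{32}\right)} = - \frac{7226}{35943} - \frac{17024}{- \frac{3}{32}} = - \frac{7226}{35943} - - \frac{544768}{3} = - \frac{7226}{35943} + \frac{544768}{3} = \frac{2175619394}{11981}$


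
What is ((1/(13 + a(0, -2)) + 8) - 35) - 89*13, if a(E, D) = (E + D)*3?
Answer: -8287/7 ≈ -1183.9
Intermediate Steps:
a(E, D) = 3*D + 3*E (a(E, D) = (D + E)*3 = 3*D + 3*E)
((1/(13 + a(0, -2)) + 8) - 35) - 89*13 = ((1/(13 + (3*(-2) + 3*0)) + 8) - 35) - 89*13 = ((1/(13 + (-6 + 0)) + 8) - 35) - 1157 = ((1/(13 - 6) + 8) - 35) - 1157 = ((1/7 + 8) - 35) - 1157 = ((⅐ + 8) - 35) - 1157 = (57/7 - 35) - 1157 = -188/7 - 1157 = -8287/7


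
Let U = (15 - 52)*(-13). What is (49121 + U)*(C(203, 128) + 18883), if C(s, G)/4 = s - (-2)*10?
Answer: 980879550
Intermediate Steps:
U = 481 (U = -37*(-13) = 481)
C(s, G) = 80 + 4*s (C(s, G) = 4*(s - (-2)*10) = 4*(s - 1*(-20)) = 4*(s + 20) = 4*(20 + s) = 80 + 4*s)
(49121 + U)*(C(203, 128) + 18883) = (49121 + 481)*((80 + 4*203) + 18883) = 49602*((80 + 812) + 18883) = 49602*(892 + 18883) = 49602*19775 = 980879550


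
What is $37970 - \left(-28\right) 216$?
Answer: $44018$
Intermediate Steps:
$37970 - \left(-28\right) 216 = 37970 - -6048 = 37970 + 6048 = 44018$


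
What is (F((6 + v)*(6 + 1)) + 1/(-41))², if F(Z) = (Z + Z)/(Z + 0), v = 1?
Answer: 6561/1681 ≈ 3.9030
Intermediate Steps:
F(Z) = 2 (F(Z) = (2*Z)/Z = 2)
(F((6 + v)*(6 + 1)) + 1/(-41))² = (2 + 1/(-41))² = (2 - 1/41)² = (81/41)² = 6561/1681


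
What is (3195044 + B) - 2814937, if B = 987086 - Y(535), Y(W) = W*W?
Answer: 1080968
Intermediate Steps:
Y(W) = W²
B = 700861 (B = 987086 - 1*535² = 987086 - 1*286225 = 987086 - 286225 = 700861)
(3195044 + B) - 2814937 = (3195044 + 700861) - 2814937 = 3895905 - 2814937 = 1080968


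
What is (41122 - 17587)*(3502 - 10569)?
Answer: -166321845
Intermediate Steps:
(41122 - 17587)*(3502 - 10569) = 23535*(-7067) = -166321845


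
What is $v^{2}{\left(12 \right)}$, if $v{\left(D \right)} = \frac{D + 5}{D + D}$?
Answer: $\frac{289}{576} \approx 0.50174$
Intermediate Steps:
$v{\left(D \right)} = \frac{5 + D}{2 D}$
$v^{2}{\left(12 \right)} = \left(\frac{5 + 12}{2 \cdot 12}\right)^{2} = \left(\frac{1}{2} \cdot \frac{1}{12} \cdot 17\right)^{2} = \left(\frac{17}{24}\right)^{2} = \frac{289}{576}$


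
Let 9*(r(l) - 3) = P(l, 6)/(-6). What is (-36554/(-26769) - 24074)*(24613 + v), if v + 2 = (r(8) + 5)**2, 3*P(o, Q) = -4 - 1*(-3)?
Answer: -104324114488749784/175631409 ≈ -5.9399e+8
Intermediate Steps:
P(o, Q) = -1/3 (P(o, Q) = (-4 - 1*(-3))/3 = (-4 + 3)/3 = (1/3)*(-1) = -1/3)
r(l) = 487/162 (r(l) = 3 + (-1/3/(-6))/9 = 3 + (-1/3*(-1/6))/9 = 3 + (1/9)*(1/18) = 3 + 1/162 = 487/162)
v = 1629721/26244 (v = -2 + (487/162 + 5)**2 = -2 + (1297/162)**2 = -2 + 1682209/26244 = 1629721/26244 ≈ 62.099)
(-36554/(-26769) - 24074)*(24613 + v) = (-36554/(-26769) - 24074)*(24613 + 1629721/26244) = (-36554*(-1/26769) - 24074)*(647573293/26244) = (36554/26769 - 24074)*(647573293/26244) = -644400352/26769*647573293/26244 = -104324114488749784/175631409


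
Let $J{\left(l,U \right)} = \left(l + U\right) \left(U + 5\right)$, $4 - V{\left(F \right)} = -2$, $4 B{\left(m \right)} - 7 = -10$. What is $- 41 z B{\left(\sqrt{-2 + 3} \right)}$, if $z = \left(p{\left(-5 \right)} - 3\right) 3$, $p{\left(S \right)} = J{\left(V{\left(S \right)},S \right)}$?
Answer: $- \frac{1107}{4} \approx -276.75$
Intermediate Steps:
$B{\left(m \right)} = - \frac{3}{4}$ ($B{\left(m \right)} = \frac{7}{4} + \frac{1}{4} \left(-10\right) = \frac{7}{4} - \frac{5}{2} = - \frac{3}{4}$)
$V{\left(F \right)} = 6$ ($V{\left(F \right)} = 4 - -2 = 4 + 2 = 6$)
$J{\left(l,U \right)} = \left(5 + U\right) \left(U + l\right)$ ($J{\left(l,U \right)} = \left(U + l\right) \left(5 + U\right) = \left(5 + U\right) \left(U + l\right)$)
$p{\left(S \right)} = 30 + S^{2} + 11 S$ ($p{\left(S \right)} = S^{2} + 5 S + 5 \cdot 6 + S 6 = S^{2} + 5 S + 30 + 6 S = 30 + S^{2} + 11 S$)
$z = -9$ ($z = \left(\left(30 + \left(-5\right)^{2} + 11 \left(-5\right)\right) - 3\right) 3 = \left(\left(30 + 25 - 55\right) - 3\right) 3 = \left(0 - 3\right) 3 = \left(-3\right) 3 = -9$)
$- 41 z B{\left(\sqrt{-2 + 3} \right)} = \left(-41\right) \left(-9\right) \left(- \frac{3}{4}\right) = 369 \left(- \frac{3}{4}\right) = - \frac{1107}{4}$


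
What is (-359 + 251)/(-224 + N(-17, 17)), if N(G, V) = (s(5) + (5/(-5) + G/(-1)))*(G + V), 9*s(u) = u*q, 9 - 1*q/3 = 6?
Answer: 27/56 ≈ 0.48214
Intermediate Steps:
q = 9 (q = 27 - 3*6 = 27 - 18 = 9)
s(u) = u (s(u) = (u*9)/9 = (9*u)/9 = u)
N(G, V) = (4 - G)*(G + V) (N(G, V) = (5 + (5/(-5) + G/(-1)))*(G + V) = (5 + (5*(-⅕) + G*(-1)))*(G + V) = (5 + (-1 - G))*(G + V) = (4 - G)*(G + V))
(-359 + 251)/(-224 + N(-17, 17)) = (-359 + 251)/(-224 + (-1*(-17)² + 4*(-17) + 4*17 - 1*(-17)*17)) = -108/(-224 + (-1*289 - 68 + 68 + 289)) = -108/(-224 + (-289 - 68 + 68 + 289)) = -108/(-224 + 0) = -108/(-224) = -108*(-1/224) = 27/56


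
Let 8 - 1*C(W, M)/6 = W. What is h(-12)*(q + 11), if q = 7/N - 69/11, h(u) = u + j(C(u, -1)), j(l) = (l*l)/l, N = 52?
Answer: 75087/143 ≈ 525.08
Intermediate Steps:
C(W, M) = 48 - 6*W
j(l) = l (j(l) = l²/l = l)
h(u) = 48 - 5*u (h(u) = u + (48 - 6*u) = 48 - 5*u)
q = -3511/572 (q = 7/52 - 69/11 = -3511/572 ≈ -6.1381)
h(-12)*(q + 11) = (48 - 5*(-12))*(-3511/572 + 11) = (48 + 60)*(2781/572) = 108*(2781/572) = 75087/143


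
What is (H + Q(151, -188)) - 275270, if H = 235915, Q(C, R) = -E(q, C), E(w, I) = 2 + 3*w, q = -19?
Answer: -39300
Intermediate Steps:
Q(C, R) = 55 (Q(C, R) = -(2 + 3*(-19)) = -(2 - 57) = -1*(-55) = 55)
(H + Q(151, -188)) - 275270 = (235915 + 55) - 275270 = 235970 - 275270 = -39300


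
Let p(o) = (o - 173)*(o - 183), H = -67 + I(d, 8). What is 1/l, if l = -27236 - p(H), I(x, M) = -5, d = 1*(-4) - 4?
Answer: -1/89711 ≈ -1.1147e-5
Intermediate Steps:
d = -8 (d = -4 - 4 = -8)
H = -72 (H = -67 - 5 = -72)
p(o) = (-183 + o)*(-173 + o) (p(o) = (-173 + o)*(-183 + o) = (-183 + o)*(-173 + o))
l = -89711 (l = -27236 - (31659 + (-72)² - 356*(-72)) = -27236 - (31659 + 5184 + 25632) = -27236 - 1*62475 = -27236 - 62475 = -89711)
1/l = 1/(-89711) = -1/89711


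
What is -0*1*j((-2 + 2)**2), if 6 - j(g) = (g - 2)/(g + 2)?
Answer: 0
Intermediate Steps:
j(g) = 6 - (-2 + g)/(2 + g) (j(g) = 6 - (g - 2)/(g + 2) = 6 - (-2 + g)/(2 + g))
-0*1*j((-2 + 2)**2) = -0*1*(14 + 5*(-2 + 2)**2)/(2 + (-2 + 2)**2) = -0*(14 + 5*0**2)/(2 + 0**2) = -0*(14 + 5*0)/(2 + 0) = -0*(14 + 0)/2 = -0*(1/2)*14 = -0*7 = -1*0 = 0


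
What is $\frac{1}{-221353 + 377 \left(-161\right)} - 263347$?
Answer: $- \frac{74277021351}{282050} \approx -2.6335 \cdot 10^{5}$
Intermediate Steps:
$\frac{1}{-221353 + 377 \left(-161\right)} - 263347 = \frac{1}{-221353 - 60697} - 263347 = \frac{1}{-282050} - 263347 = - \frac{1}{282050} - 263347 = - \frac{74277021351}{282050}$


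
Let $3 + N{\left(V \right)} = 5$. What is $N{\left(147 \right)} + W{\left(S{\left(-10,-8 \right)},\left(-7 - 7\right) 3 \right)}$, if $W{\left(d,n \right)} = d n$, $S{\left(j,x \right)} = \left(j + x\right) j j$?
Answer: $75602$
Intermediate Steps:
$N{\left(V \right)} = 2$ ($N{\left(V \right)} = -3 + 5 = 2$)
$S{\left(j,x \right)} = j^{2} \left(j + x\right)$ ($S{\left(j,x \right)} = j \left(j + x\right) j = j^{2} \left(j + x\right)$)
$N{\left(147 \right)} + W{\left(S{\left(-10,-8 \right)},\left(-7 - 7\right) 3 \right)} = 2 + \left(-10\right)^{2} \left(-10 - 8\right) \left(-7 - 7\right) 3 = 2 + 100 \left(-18\right) \left(\left(-14\right) 3\right) = 2 - -75600 = 2 + 75600 = 75602$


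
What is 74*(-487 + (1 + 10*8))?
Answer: -30044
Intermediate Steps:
74*(-487 + (1 + 10*8)) = 74*(-487 + (1 + 80)) = 74*(-487 + 81) = 74*(-406) = -30044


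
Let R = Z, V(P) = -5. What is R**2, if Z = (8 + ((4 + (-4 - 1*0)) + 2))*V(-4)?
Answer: 2500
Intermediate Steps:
Z = -50 (Z = (8 + ((4 + (-4 - 1*0)) + 2))*(-5) = (8 + ((4 + (-4 + 0)) + 2))*(-5) = (8 + ((4 - 4) + 2))*(-5) = (8 + (0 + 2))*(-5) = (8 + 2)*(-5) = 10*(-5) = -50)
R = -50
R**2 = (-50)**2 = 2500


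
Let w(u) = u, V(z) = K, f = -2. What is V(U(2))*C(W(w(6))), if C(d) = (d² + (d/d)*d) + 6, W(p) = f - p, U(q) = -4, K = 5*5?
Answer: 1550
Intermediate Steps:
K = 25
V(z) = 25
W(p) = -2 - p
C(d) = 6 + d + d² (C(d) = (d² + 1*d) + 6 = (d² + d) + 6 = (d + d²) + 6 = 6 + d + d²)
V(U(2))*C(W(w(6))) = 25*(6 + (-2 - 1*6) + (-2 - 1*6)²) = 25*(6 + (-2 - 6) + (-2 - 6)²) = 25*(6 - 8 + (-8)²) = 25*(6 - 8 + 64) = 25*62 = 1550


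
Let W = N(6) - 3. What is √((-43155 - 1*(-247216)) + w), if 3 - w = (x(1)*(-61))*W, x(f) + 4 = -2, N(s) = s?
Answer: √202966 ≈ 450.52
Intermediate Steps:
x(f) = -6 (x(f) = -4 - 2 = -6)
W = 3 (W = 6 - 3 = 3)
w = -1095 (w = 3 - (-6*(-61))*3 = 3 - 366*3 = 3 - 1*1098 = 3 - 1098 = -1095)
√((-43155 - 1*(-247216)) + w) = √((-43155 - 1*(-247216)) - 1095) = √((-43155 + 247216) - 1095) = √(204061 - 1095) = √202966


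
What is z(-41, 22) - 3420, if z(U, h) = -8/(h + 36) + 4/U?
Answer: -4066660/1189 ≈ -3420.2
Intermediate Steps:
z(U, h) = -8/(36 + h) + 4/U
z(-41, 22) - 3420 = 4*(36 + 22 - 2*(-41))/(-41*(36 + 22)) - 3420 = 4*(-1/41)*(36 + 22 + 82)/58 - 3420 = 4*(-1/41)*(1/58)*140 - 3420 = -280/1189 - 3420 = -4066660/1189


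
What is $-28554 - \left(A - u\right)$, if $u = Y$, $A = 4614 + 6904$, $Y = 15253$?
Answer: $-24819$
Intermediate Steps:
$A = 11518$
$u = 15253$
$-28554 - \left(A - u\right) = -28554 + \left(15253 - 11518\right) = -28554 + 3735 = -24819$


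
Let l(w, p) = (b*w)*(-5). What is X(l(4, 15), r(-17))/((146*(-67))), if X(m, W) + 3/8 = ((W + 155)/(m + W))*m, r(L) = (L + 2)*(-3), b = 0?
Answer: 3/78256 ≈ 3.8336e-5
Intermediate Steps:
l(w, p) = 0 (l(w, p) = (0*w)*(-5) = 0*(-5) = 0)
r(L) = -6 - 3*L (r(L) = (2 + L)*(-3) = -6 - 3*L)
X(m, W) = -3/8 + m*(155 + W)/(W + m) (X(m, W) = -3/8 + ((W + 155)/(m + W))*m = -3/8 + ((155 + W)/(W + m))*m = -3/8 + m*(155 + W)/(W + m))
X(l(4, 15), r(-17))/((146*(-67))) = ((-3*(-6 - 3*(-17))/8 + (1237/8)*0 + (-6 - 3*(-17))*0)/((-6 - 3*(-17)) + 0))/((146*(-67))) = ((-3*(-6 + 51)/8 + 0 + (-6 + 51)*0)/((-6 + 51) + 0))/(-9782) = ((-3/8*45 + 0 + 45*0)/(45 + 0))*(-1/9782) = ((-135/8 + 0 + 0)/45)*(-1/9782) = ((1/45)*(-135/8))*(-1/9782) = -3/8*(-1/9782) = 3/78256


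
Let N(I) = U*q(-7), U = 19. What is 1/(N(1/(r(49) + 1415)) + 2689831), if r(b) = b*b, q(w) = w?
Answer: 1/2689698 ≈ 3.7179e-7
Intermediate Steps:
r(b) = b²
N(I) = -133 (N(I) = 19*(-7) = -133)
1/(N(1/(r(49) + 1415)) + 2689831) = 1/(-133 + 2689831) = 1/2689698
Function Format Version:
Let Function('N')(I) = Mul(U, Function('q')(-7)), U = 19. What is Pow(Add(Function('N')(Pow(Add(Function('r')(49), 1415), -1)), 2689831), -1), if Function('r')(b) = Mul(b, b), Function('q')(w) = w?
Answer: Rational(1, 2689698) ≈ 3.7179e-7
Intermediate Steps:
Function('r')(b) = Pow(b, 2)
Function('N')(I) = -133 (Function('N')(I) = Mul(19, -7) = -133)
Pow(Add(Function('N')(Pow(Add(Function('r')(49), 1415), -1)), 2689831), -1) = Pow(Add(-133, 2689831), -1) = Pow(2689698, -1) = Rational(1, 2689698)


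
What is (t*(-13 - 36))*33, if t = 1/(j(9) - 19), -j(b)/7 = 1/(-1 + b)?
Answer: 4312/53 ≈ 81.359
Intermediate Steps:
j(b) = -7/(-1 + b)
t = -8/159 (t = 1/(-7/(-1 + 9) - 19) = 1/(-7/8 - 19) = 1/(-159/8) = -8/159 ≈ -0.050314)
(t*(-13 - 36))*33 = -8*(-13 - 36)/159*33 = -8/159*(-49)*33 = (392/159)*33 = 4312/53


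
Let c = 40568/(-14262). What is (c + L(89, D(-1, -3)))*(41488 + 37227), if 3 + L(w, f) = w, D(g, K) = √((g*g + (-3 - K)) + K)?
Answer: 46676578130/7131 ≈ 6.5456e+6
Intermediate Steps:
D(g, K) = √(-3 + g²) (D(g, K) = √((g² + (-3 - K)) + K) = √((-3 + g² - K) + K) = √(-3 + g²))
L(w, f) = -3 + w
c = -20284/7131 (c = 40568*(-1/14262) = -20284/7131 ≈ -2.8445)
(c + L(89, D(-1, -3)))*(41488 + 37227) = (-20284/7131 + (-3 + 89))*(41488 + 37227) = (-20284/7131 + 86)*78715 = (592982/7131)*78715 = 46676578130/7131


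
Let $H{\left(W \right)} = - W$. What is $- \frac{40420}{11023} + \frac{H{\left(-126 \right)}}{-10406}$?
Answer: $- \frac{210999709}{57352669} \approx -3.679$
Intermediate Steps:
$- \frac{40420}{11023} + \frac{H{\left(-126 \right)}}{-10406} = - \frac{40420}{11023} + \frac{\left(-1\right) \left(-126\right)}{-10406} = \left(-40420\right) \frac{1}{11023} + 126 \left(- \frac{1}{10406}\right) = - \frac{40420}{11023} - \frac{63}{5203} = - \frac{210999709}{57352669}$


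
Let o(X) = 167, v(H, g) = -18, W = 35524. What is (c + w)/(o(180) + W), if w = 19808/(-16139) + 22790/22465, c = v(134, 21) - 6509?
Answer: -473304699511/2588044601157 ≈ -0.18288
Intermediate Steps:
c = -6527 (c = -18 - 6509 = -6527)
w = -15435782/72512527 (w = 19808*(-1/16139) + 22790*(1/22465) = -19808/16139 + 4558/4493 = -15435782/72512527 ≈ -0.21287)
(c + w)/(o(180) + W) = (-6527 - 15435782/72512527)/(167 + 35524) = -473304699511/72512527/35691 = -473304699511/72512527*1/35691 = -473304699511/2588044601157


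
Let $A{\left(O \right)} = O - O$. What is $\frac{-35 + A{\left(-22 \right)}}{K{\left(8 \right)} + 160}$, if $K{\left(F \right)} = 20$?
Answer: $- \frac{7}{36} \approx -0.19444$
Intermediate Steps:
$A{\left(O \right)} = 0$
$\frac{-35 + A{\left(-22 \right)}}{K{\left(8 \right)} + 160} = \frac{-35 + 0}{20 + 160} = - \frac{35}{180} = \left(-35\right) \frac{1}{180} = - \frac{7}{36}$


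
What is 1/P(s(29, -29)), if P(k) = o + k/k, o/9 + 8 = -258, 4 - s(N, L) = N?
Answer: -1/2393 ≈ -0.00041789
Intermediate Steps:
s(N, L) = 4 - N
o = -2394 (o = -72 + 9*(-258) = -72 - 2322 = -2394)
P(k) = -2393 (P(k) = -2394 + k/k = -2394 + 1 = -2393)
1/P(s(29, -29)) = 1/(-2393) = -1/2393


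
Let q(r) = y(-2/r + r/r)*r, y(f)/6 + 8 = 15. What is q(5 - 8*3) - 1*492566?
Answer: -493364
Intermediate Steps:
y(f) = 42 (y(f) = -48 + 6*15 = -48 + 90 = 42)
q(r) = 42*r
q(5 - 8*3) - 1*492566 = 42*(5 - 8*3) - 1*492566 = 42*(5 - 24) - 492566 = 42*(-19) - 492566 = -798 - 492566 = -493364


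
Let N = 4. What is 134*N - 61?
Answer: 475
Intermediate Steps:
134*N - 61 = 134*4 - 61 = 536 - 61 = 475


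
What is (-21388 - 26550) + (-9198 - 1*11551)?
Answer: -68687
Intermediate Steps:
(-21388 - 26550) + (-9198 - 1*11551) = -47938 + (-9198 - 11551) = -47938 - 20749 = -68687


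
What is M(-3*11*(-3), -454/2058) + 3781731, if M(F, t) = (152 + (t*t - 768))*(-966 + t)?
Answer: 4768813675669366/1089547389 ≈ 4.3769e+6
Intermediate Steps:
M(F, t) = (-966 + t)*(-616 + t**2) (M(F, t) = (152 + (t**2 - 768))*(-966 + t) = (152 + (-768 + t**2))*(-966 + t) = (-616 + t**2)*(-966 + t) = (-966 + t)*(-616 + t**2))
M(-3*11*(-3), -454/2058) + 3781731 = (595056 + (-454/2058)**3 - 966*(-454/2058)**2 - (-279664)/2058) + 3781731 = (595056 + (-454*1/2058)**3 - 966*(-454*1/2058)**2 - (-279664)/2058) + 3781731 = (595056 + (-227/1029)**3 - 966*(-227/1029)**2 - 616*(-227/1029)) + 3781731 = (595056 - 11697083/1089547389 - 966*51529/1058841 + 19976/147) + 3781731 = (595056 - 11697083/1089547389 - 2370334/50421 + 19976/147) + 3781731 = 648438538719007/1089547389 + 3781731 = 4768813675669366/1089547389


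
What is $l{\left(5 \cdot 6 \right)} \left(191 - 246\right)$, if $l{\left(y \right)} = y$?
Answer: $-1650$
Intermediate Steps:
$l{\left(5 \cdot 6 \right)} \left(191 - 246\right) = 5 \cdot 6 \left(191 - 246\right) = 30 \left(-55\right) = -1650$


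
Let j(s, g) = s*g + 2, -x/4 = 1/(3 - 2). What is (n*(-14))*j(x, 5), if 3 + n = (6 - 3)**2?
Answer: 1512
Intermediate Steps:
x = -4 (x = -4/(3 - 2) = -4/1 = -4*1 = -4)
j(s, g) = 2 + g*s (j(s, g) = g*s + 2 = 2 + g*s)
n = 6 (n = -3 + (6 - 3)**2 = -3 + 3**2 = -3 + 9 = 6)
(n*(-14))*j(x, 5) = (6*(-14))*(2 + 5*(-4)) = -84*(2 - 20) = -84*(-18) = 1512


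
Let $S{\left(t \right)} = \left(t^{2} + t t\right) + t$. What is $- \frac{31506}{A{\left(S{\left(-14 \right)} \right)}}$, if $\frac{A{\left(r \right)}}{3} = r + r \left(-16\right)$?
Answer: $\frac{5251}{2835} \approx 1.8522$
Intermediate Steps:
$S{\left(t \right)} = t + 2 t^{2}$ ($S{\left(t \right)} = \left(t^{2} + t^{2}\right) + t = 2 t^{2} + t = t + 2 t^{2}$)
$A{\left(r \right)} = - 45 r$ ($A{\left(r \right)} = 3 \left(r + r \left(-16\right)\right) = 3 \left(r - 16 r\right) = 3 \left(- 15 r\right) = - 45 r$)
$- \frac{31506}{A{\left(S{\left(-14 \right)} \right)}} = - \frac{31506}{\left(-45\right) \left(- 14 \left(1 + 2 \left(-14\right)\right)\right)} = - \frac{31506}{\left(-45\right) \left(- 14 \left(1 - 28\right)\right)} = - \frac{31506}{\left(-45\right) \left(\left(-14\right) \left(-27\right)\right)} = - \frac{31506}{\left(-45\right) 378} = - \frac{31506}{-17010} = \left(-31506\right) \left(- \frac{1}{17010}\right) = \frac{5251}{2835}$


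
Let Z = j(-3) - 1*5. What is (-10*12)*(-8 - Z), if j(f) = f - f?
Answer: 360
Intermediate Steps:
j(f) = 0
Z = -5 (Z = 0 - 1*5 = 0 - 5 = -5)
(-10*12)*(-8 - Z) = (-10*12)*(-8 - 1*(-5)) = -120*(-8 + 5) = -120*(-3) = 360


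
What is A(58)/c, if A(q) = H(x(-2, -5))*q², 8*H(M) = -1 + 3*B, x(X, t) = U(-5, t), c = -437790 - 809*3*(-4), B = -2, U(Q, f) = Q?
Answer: 5887/856164 ≈ 0.0068760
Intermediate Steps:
c = -428082 (c = -437790 - 809*(-12) = -437790 - 1*(-9708) = -437790 + 9708 = -428082)
x(X, t) = -5
H(M) = -7/8 (H(M) = (-1 + 3*(-2))/8 = (-1 - 6)/8 = (⅛)*(-7) = -7/8)
A(q) = -7*q²/8
A(58)/c = -7/8*58²/(-428082) = -7/8*3364*(-1/428082) = -5887/2*(-1/428082) = 5887/856164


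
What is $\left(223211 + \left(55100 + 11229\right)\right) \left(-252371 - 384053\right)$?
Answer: $-184270204960$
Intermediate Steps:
$\left(223211 + \left(55100 + 11229\right)\right) \left(-252371 - 384053\right) = \left(223211 + 66329\right) \left(-636424\right) = 289540 \left(-636424\right) = -184270204960$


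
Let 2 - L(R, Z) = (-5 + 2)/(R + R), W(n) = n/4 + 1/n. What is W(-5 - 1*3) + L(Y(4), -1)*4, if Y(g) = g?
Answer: 59/8 ≈ 7.3750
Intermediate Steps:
W(n) = 1/n + n/4 (W(n) = n*(1/4) + 1/n = n/4 + 1/n = 1/n + n/4)
L(R, Z) = 2 + 3/(2*R) (L(R, Z) = 2 - (-5 + 2)/(R + R) = 2 - (-3)/(2*R) = 2 + 3/(2*R))
W(-5 - 1*3) + L(Y(4), -1)*4 = (1/(-5 - 1*3) + (-5 - 1*3)/4) + (2 + (3/2)/4)*4 = (1/(-5 - 3) + (-5 - 3)/4) + (2 + (3/2)*(1/4))*4 = (1/(-8) + (1/4)*(-8)) + (2 + 3/8)*4 = (-1/8 - 2) + (19/8)*4 = -17/8 + 19/2 = 59/8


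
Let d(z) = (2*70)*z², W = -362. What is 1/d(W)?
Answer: 1/18346160 ≈ 5.4507e-8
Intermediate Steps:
d(z) = 140*z²
1/d(W) = 1/(140*(-362)²) = 1/(140*131044) = 1/18346160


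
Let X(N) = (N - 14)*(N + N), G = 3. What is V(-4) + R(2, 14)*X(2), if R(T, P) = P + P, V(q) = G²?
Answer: -1335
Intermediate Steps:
X(N) = 2*N*(-14 + N) (X(N) = (-14 + N)*(2*N) = 2*N*(-14 + N))
V(q) = 9 (V(q) = 3² = 9)
R(T, P) = 2*P
V(-4) + R(2, 14)*X(2) = 9 + (2*14)*(2*2*(-14 + 2)) = 9 + 28*(2*2*(-12)) = 9 + 28*(-48) = 9 - 1344 = -1335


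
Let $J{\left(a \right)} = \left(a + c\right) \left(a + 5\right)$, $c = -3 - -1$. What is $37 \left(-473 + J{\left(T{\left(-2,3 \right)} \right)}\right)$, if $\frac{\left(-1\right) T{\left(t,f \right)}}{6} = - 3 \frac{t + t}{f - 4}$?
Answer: $181929$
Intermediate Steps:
$c = -2$ ($c = -3 + 1 = -2$)
$T{\left(t,f \right)} = \frac{36 t}{-4 + f}$ ($T{\left(t,f \right)} = - 6 \left(- 3 \frac{t + t}{f - 4}\right) = - 6 \left(- 3 \frac{2 t}{-4 + f}\right) = - 6 \left(- \frac{6 t}{-4 + f}\right) = \frac{36 t}{-4 + f}$)
$J{\left(a \right)} = \left(-2 + a\right) \left(5 + a\right)$ ($J{\left(a \right)} = \left(a - 2\right) \left(a + 5\right) = \left(-2 + a\right) \left(5 + a\right)$)
$37 \left(-473 + J{\left(T{\left(-2,3 \right)} \right)}\right) = 37 \left(-473 + \left(-10 + \left(36 \left(-2\right) \frac{1}{-4 + 3}\right)^{2} + 3 \cdot 36 \left(-2\right) \frac{1}{-4 + 3}\right)\right) = 37 \left(-473 + \left(-10 + \left(36 \left(-2\right) \frac{1}{-1}\right)^{2} + 3 \cdot 36 \left(-2\right) \frac{1}{-1}\right)\right) = 37 \left(-473 + \left(-10 + \left(36 \left(-2\right) \left(-1\right)\right)^{2} + 3 \cdot 36 \left(-2\right) \left(-1\right)\right)\right) = 37 \left(-473 + \left(-10 + 72^{2} + 3 \cdot 72\right)\right) = 37 \left(-473 + \left(-10 + 5184 + 216\right)\right) = 37 \left(-473 + 5390\right) = 37 \cdot 4917 = 181929$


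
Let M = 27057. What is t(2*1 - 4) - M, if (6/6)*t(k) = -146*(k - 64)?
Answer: -17421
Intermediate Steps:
t(k) = 9344 - 146*k (t(k) = -146*(k - 64) = -146*(-64 + k) = 9344 - 146*k)
t(2*1 - 4) - M = (9344 - 146*(2*1 - 4)) - 1*27057 = (9344 - 146*(2 - 4)) - 27057 = (9344 - 146*(-2)) - 27057 = (9344 + 292) - 27057 = 9636 - 27057 = -17421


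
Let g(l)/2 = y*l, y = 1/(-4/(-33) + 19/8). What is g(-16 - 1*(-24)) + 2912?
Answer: 1923232/659 ≈ 2918.4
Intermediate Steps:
y = 264/659 (y = 1/(-4*(-1/33) + 19*(1/8)) = 1/(4/33 + 19/8) = 1/(659/264) = 264/659 ≈ 0.40061)
g(l) = 528*l/659 (g(l) = 2*(264*l/659) = 528*l/659)
g(-16 - 1*(-24)) + 2912 = 528*(-16 - 1*(-24))/659 + 2912 = 528*(-16 + 24)/659 + 2912 = (528/659)*8 + 2912 = 4224/659 + 2912 = 1923232/659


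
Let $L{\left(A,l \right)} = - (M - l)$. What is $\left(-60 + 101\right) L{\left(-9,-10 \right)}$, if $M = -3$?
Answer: $-287$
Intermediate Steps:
$L{\left(A,l \right)} = 3 + l$ ($L{\left(A,l \right)} = - (-3 - l) = 3 + l$)
$\left(-60 + 101\right) L{\left(-9,-10 \right)} = \left(-60 + 101\right) \left(3 - 10\right) = 41 \left(-7\right) = -287$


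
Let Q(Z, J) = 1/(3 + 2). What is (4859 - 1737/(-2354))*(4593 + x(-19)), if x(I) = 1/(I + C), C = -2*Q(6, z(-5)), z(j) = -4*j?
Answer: 2548312091834/114169 ≈ 2.2321e+7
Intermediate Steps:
Q(Z, J) = 1/5
C = -2/5 (C = -2*1/5 = -2/5 ≈ -0.40000)
x(I) = 1/(-2/5 + I) (x(I) = 1/(I - 2/5) = 1/(-2/5 + I))
(4859 - 1737/(-2354))*(4593 + x(-19)) = (4859 - 1737/(-2354))*(4593 + 5/(-2 + 5*(-19))) = (4859 - 1737*(-1/2354))*(4593 + 5/(-2 - 95)) = (4859 + 1737/2354)*(4593 + 5/(-97)) = 11439823*(4593 + 5*(-1/97))/2354 = 11439823*(4593 - 5/97)/2354 = (11439823/2354)*(445516/97) = 2548312091834/114169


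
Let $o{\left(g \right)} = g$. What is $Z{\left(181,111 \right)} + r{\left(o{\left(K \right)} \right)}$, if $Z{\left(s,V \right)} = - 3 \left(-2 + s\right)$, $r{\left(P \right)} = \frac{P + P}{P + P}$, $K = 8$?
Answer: $-536$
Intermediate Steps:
$r{\left(P \right)} = 1$ ($r{\left(P \right)} = \frac{2 P}{2 P} = 2 P \frac{1}{2 P} = 1$)
$Z{\left(s,V \right)} = 6 - 3 s$
$Z{\left(181,111 \right)} + r{\left(o{\left(K \right)} \right)} = \left(6 - 543\right) + 1 = -537 + 1 = -536$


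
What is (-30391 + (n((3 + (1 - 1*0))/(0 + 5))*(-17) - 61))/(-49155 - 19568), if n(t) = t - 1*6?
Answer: 151818/343615 ≈ 0.44183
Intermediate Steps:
n(t) = -6 + t (n(t) = t - 6 = -6 + t)
(-30391 + (n((3 + (1 - 1*0))/(0 + 5))*(-17) - 61))/(-49155 - 19568) = (-30391 + ((-6 + (3 + (1 - 1*0))/(0 + 5))*(-17) - 61))/(-49155 - 19568) = (-30391 + ((-6 + (3 + (1 + 0))/5)*(-17) - 61))/(-68723) = (-30391 + ((-6 + (3 + 1)*(⅕))*(-17) - 61))*(-1/68723) = (-30391 + ((-6 + 4*(⅕))*(-17) - 61))*(-1/68723) = (-30391 + ((-6 + ⅘)*(-17) - 61))*(-1/68723) = (-30391 + (-26/5*(-17) - 61))*(-1/68723) = (-30391 + (442/5 - 61))*(-1/68723) = (-30391 + 137/5)*(-1/68723) = -151818/5*(-1/68723) = 151818/343615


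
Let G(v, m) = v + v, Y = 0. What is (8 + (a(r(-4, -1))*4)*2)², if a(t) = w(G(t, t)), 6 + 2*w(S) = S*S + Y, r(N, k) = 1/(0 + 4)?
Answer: 225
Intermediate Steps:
r(N, k) = ¼ (r(N, k) = 1/4 = ¼)
G(v, m) = 2*v
w(S) = -3 + S²/2 (w(S) = -3 + (S*S + 0)/2 = -3 + (S² + 0)/2 = -3 + S²/2)
a(t) = -3 + 2*t² (a(t) = -3 + (2*t)²/2 = -3 + (4*t²)/2 = -3 + 2*t²)
(8 + (a(r(-4, -1))*4)*2)² = (8 + ((-3 + 2*(¼)²)*4)*2)² = (8 + ((-3 + 2*(1/16))*4)*2)² = (8 + ((-3 + ⅛)*4)*2)² = (8 - 23/8*4*2)² = (8 - 23/2*2)² = (8 - 23)² = (-15)² = 225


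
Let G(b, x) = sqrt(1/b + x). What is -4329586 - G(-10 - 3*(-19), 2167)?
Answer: -4329586 - 5*sqrt(191478)/47 ≈ -4.3296e+6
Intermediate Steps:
G(b, x) = sqrt(x + 1/b)
-4329586 - G(-10 - 3*(-19), 2167) = -4329586 - sqrt(2167 + 1/(-10 - 3*(-19))) = -4329586 - sqrt(2167 + 1/(-10 + 57)) = -4329586 - sqrt(2167 + 1/47) = -4329586 - sqrt(101850/47) = -4329586 - 5*sqrt(191478)/47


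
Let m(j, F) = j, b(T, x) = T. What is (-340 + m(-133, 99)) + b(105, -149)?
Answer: -368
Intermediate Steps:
(-340 + m(-133, 99)) + b(105, -149) = (-340 - 133) + 105 = -473 + 105 = -368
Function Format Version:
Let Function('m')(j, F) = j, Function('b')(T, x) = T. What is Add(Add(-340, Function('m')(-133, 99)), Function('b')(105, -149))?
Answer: -368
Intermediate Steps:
Add(Add(-340, Function('m')(-133, 99)), Function('b')(105, -149)) = Add(Add(-340, -133), 105) = Add(-473, 105) = -368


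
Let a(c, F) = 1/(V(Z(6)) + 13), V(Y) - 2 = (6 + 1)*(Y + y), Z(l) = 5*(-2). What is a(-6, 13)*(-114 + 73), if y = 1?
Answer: 41/48 ≈ 0.85417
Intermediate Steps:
Z(l) = -10
V(Y) = 9 + 7*Y (V(Y) = 2 + (6 + 1)*(Y + 1) = 2 + 7*(1 + Y) = 2 + (7 + 7*Y) = 9 + 7*Y)
a(c, F) = -1/48 (a(c, F) = 1/((9 + 7*(-10)) + 13) = 1/((9 - 70) + 13) = 1/(-61 + 13) = 1/(-48) = -1/48)
a(-6, 13)*(-114 + 73) = -(-114 + 73)/48 = -1/48*(-41) = 41/48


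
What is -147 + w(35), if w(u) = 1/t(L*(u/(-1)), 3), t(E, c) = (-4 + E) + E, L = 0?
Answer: -589/4 ≈ -147.25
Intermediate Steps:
t(E, c) = -4 + 2*E
w(u) = -¼ (w(u) = 1/(-4 + 2*(0*(u/(-1)))) = 1/(-4 + 2*(0*(u*(-1)))) = 1/(-4 + 2*(0*(-u))) = 1/(-4 + 2*0) = 1/(-4 + 0) = 1/(-4) = -¼)
-147 + w(35) = -147 - ¼ = -589/4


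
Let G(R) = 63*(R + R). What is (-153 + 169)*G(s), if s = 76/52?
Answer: 38304/13 ≈ 2946.5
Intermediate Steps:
s = 19/13 (s = 76*(1/52) = 19/13 ≈ 1.4615)
G(R) = 126*R (G(R) = 63*(2*R) = 126*R)
(-153 + 169)*G(s) = (-153 + 169)*(126*(19/13)) = 16*(2394/13) = 38304/13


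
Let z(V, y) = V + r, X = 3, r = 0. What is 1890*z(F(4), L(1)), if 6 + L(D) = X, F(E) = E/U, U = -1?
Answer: -7560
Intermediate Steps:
F(E) = -E (F(E) = E/(-1) = -E)
L(D) = -3 (L(D) = -6 + 3 = -3)
z(V, y) = V (z(V, y) = V + 0 = V)
1890*z(F(4), L(1)) = 1890*(-1*4) = 1890*(-4) = -7560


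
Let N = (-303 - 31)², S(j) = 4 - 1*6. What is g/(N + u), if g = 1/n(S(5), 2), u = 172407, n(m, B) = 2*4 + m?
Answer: 1/1703778 ≈ 5.8693e-7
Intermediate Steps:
S(j) = -2 (S(j) = 4 - 6 = -2)
n(m, B) = 8 + m
N = 111556 (N = (-334)² = 111556)
g = ⅙ (g = 1/(8 - 2) = 1/6 = ⅙ ≈ 0.16667)
g/(N + u) = (⅙)/(111556 + 172407) = (⅙)/283963 = (1/283963)*(⅙) = 1/1703778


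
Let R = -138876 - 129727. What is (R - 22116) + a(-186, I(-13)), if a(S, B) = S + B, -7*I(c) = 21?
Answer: -290908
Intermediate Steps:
I(c) = -3 (I(c) = -⅐*21 = -3)
a(S, B) = B + S
R = -268603
(R - 22116) + a(-186, I(-13)) = (-268603 - 22116) + (-3 - 186) = -290719 - 189 = -290908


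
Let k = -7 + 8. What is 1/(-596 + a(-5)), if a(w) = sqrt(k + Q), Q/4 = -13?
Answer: -596/355267 - I*sqrt(51)/355267 ≈ -0.0016776 - 2.0102e-5*I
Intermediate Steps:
Q = -52 (Q = 4*(-13) = -52)
k = 1
a(w) = I*sqrt(51) (a(w) = sqrt(1 - 52) = sqrt(-51) = I*sqrt(51))
1/(-596 + a(-5)) = 1/(-596 + I*sqrt(51))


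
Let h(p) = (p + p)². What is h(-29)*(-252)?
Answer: -847728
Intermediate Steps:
h(p) = 4*p² (h(p) = (2*p)² = 4*p²)
h(-29)*(-252) = (4*(-29)²)*(-252) = (4*841)*(-252) = 3364*(-252) = -847728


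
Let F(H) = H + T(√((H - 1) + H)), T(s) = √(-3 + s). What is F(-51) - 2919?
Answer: -2970 + √(-3 + I*√103) ≈ -2968.1 + 2.6061*I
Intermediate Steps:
F(H) = H + √(-3 + √(-1 + 2*H)) (F(H) = H + √(-3 + √((H - 1) + H)) = H + √(-3 + √((-1 + H) + H)) = H + √(-3 + √(-1 + 2*H)))
F(-51) - 2919 = (-51 + √(-3 + √(-1 + 2*(-51)))) - 2919 = (-51 + √(-3 + √(-1 - 102))) - 2919 = (-51 + √(-3 + √(-103))) - 2919 = (-51 + √(-3 + I*√103)) - 2919 = -2970 + √(-3 + I*√103)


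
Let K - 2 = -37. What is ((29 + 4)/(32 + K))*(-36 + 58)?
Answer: -242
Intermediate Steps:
K = -35 (K = 2 - 37 = -35)
((29 + 4)/(32 + K))*(-36 + 58) = ((29 + 4)/(32 - 35))*(-36 + 58) = (33/(-3))*22 = (33*(-⅓))*22 = -11*22 = -242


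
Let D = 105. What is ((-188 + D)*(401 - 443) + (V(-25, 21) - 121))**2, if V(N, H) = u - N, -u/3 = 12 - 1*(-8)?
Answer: 11088900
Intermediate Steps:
u = -60 (u = -3*(12 - 1*(-8)) = -3*(12 + 8) = -3*20 = -60)
V(N, H) = -60 - N
((-188 + D)*(401 - 443) + (V(-25, 21) - 121))**2 = ((-188 + 105)*(401 - 443) + ((-60 - 1*(-25)) - 121))**2 = (-83*(-42) + ((-60 + 25) - 121))**2 = (3486 + (-35 - 121))**2 = (3486 - 156)**2 = 3330**2 = 11088900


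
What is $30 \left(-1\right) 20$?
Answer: $-600$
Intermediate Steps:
$30 \left(-1\right) 20 = \left(-30\right) 20 = -600$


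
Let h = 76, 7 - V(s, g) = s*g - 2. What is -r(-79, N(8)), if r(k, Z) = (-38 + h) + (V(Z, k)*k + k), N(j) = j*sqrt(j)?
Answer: 752 + 99856*sqrt(2) ≈ 1.4197e+5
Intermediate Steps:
V(s, g) = 9 - g*s (V(s, g) = 7 - (s*g - 2) = 7 - (g*s - 2) = 7 - (-2 + g*s) = 7 + (2 - g*s) = 9 - g*s)
N(j) = j**(3/2)
r(k, Z) = 38 + k + k*(9 - Z*k) (r(k, Z) = (-38 + 76) + ((9 - k*Z)*k + k) = 38 + ((9 - Z*k)*k + k) = 38 + (k*(9 - Z*k) + k) = 38 + (k + k*(9 - Z*k)) = 38 + k + k*(9 - Z*k))
-r(-79, N(8)) = -(38 - 79 - 1*(-79)*(-9 + 8**(3/2)*(-79))) = -(38 - 79 - 1*(-79)*(-9 + (16*sqrt(2))*(-79))) = -(38 - 79 - 1*(-79)*(-9 - 1264*sqrt(2))) = -(38 - 79 + (-711 - 99856*sqrt(2))) = -(-752 - 99856*sqrt(2)) = 752 + 99856*sqrt(2)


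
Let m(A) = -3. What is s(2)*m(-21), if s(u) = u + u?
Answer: -12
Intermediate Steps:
s(u) = 2*u
s(2)*m(-21) = (2*2)*(-3) = 4*(-3) = -12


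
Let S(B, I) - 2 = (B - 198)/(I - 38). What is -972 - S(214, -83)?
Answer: -117838/121 ≈ -973.87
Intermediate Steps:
S(B, I) = 2 + (-198 + B)/(-38 + I) (S(B, I) = 2 + (B - 198)/(I - 38) = 2 + (-198 + B)/(-38 + I))
-972 - S(214, -83) = -972 - (-274 + 214 + 2*(-83))/(-38 - 83) = -972 - (-274 + 214 - 166)/(-121) = -972 - (-1)*(-226)/121 = -972 - 1*226/121 = -972 - 226/121 = -117838/121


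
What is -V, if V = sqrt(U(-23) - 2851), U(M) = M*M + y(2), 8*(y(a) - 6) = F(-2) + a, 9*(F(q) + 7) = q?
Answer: -I*sqrt(333598)/12 ≈ -48.132*I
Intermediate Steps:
F(q) = -7 + q/9
y(a) = 367/72 + a/8 (y(a) = 6 + ((-7 + (1/9)*(-2)) + a)/8 = 6 + ((-7 - 2/9) + a)/8 = 6 + (-65/9 + a)/8 = 6 + (-65/72 + a/8) = 367/72 + a/8)
U(M) = 385/72 + M**2 (U(M) = M*M + (367/72 + (1/8)*2) = M**2 + (367/72 + 1/4) = M**2 + 385/72 = 385/72 + M**2)
V = I*sqrt(333598)/12 (V = sqrt((385/72 + (-23)**2) - 2851) = sqrt((385/72 + 529) - 2851) = sqrt(38473/72 - 2851) = sqrt(-166799/72) = I*sqrt(333598)/12 ≈ 48.132*I)
-V = -I*sqrt(333598)/12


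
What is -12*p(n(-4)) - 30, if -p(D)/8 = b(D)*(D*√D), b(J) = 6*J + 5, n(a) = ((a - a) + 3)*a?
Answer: -30 + 154368*I*√3 ≈ -30.0 + 2.6737e+5*I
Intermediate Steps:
n(a) = 3*a (n(a) = (0 + 3)*a = 3*a)
b(J) = 5 + 6*J
p(D) = -8*D^(3/2)*(5 + 6*D) (p(D) = -8*(5 + 6*D)*D*√D = -8*(5 + 6*D)*D^(3/2) = -8*D^(3/2)*(5 + 6*D))
-12*p(n(-4)) - 30 = -12*(3*(-4))^(3/2)*(-40 - 144*(-4)) - 30 = -12*(-12)^(3/2)*(-40 - 48*(-12)) - 30 = -12*(-24*I*√3)*(-40 + 576) - 30 = -12*(-24*I*√3)*536 - 30 = -(-154368)*I*√3 - 30 = 154368*I*√3 - 30 = -30 + 154368*I*√3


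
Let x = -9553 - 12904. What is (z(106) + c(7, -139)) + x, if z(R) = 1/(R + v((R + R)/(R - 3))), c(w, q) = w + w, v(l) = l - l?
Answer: -2378957/106 ≈ -22443.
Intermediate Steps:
v(l) = 0
c(w, q) = 2*w
z(R) = 1/R (z(R) = 1/(R + 0) = 1/R)
x = -22457
(z(106) + c(7, -139)) + x = (1/106 + 2*7) - 22457 = (1/106 + 14) - 22457 = 1485/106 - 22457 = -2378957/106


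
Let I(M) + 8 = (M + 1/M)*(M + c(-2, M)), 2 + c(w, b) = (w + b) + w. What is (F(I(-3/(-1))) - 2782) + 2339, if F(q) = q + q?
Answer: -459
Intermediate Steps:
c(w, b) = -2 + b + 2*w (c(w, b) = -2 + ((w + b) + w) = -2 + ((b + w) + w) = -2 + (b + 2*w) = -2 + b + 2*w)
I(M) = -8 + (-6 + 2*M)*(M + 1/M) (I(M) = -8 + (M + 1/M)*(M + (-2 + M + 2*(-2))) = -8 + (M + 1/M)*(M + (-2 + M - 4)) = -8 + (M + 1/M)*(M + (-6 + M)) = -8 + (M + 1/M)*(-6 + 2*M) = -8 + (-6 + 2*M)*(M + 1/M))
F(q) = 2*q
(F(I(-3/(-1))) - 2782) + 2339 = (2*(-6 - (-18)/(-1) - 6/((-3/(-1))) + 2*(-3/(-1))**2) - 2782) + 2339 = (2*(-6 - (-18)*(-1) - 6/((-3*(-1))) + 2*(-3*(-1))**2) - 2782) + 2339 = (2*(-6 - 6*3 - 6/3 + 2*3**2) - 2782) + 2339 = (2*(-6 - 18 - 6*1/3 + 2*9) - 2782) + 2339 = (2*(-6 - 18 - 2 + 18) - 2782) + 2339 = (2*(-8) - 2782) + 2339 = (-16 - 2782) + 2339 = -2798 + 2339 = -459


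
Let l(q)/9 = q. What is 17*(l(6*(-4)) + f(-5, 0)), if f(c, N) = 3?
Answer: -3621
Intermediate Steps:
l(q) = 9*q
17*(l(6*(-4)) + f(-5, 0)) = 17*(9*(6*(-4)) + 3) = 17*(9*(-24) + 3) = 17*(-216 + 3) = 17*(-213) = -3621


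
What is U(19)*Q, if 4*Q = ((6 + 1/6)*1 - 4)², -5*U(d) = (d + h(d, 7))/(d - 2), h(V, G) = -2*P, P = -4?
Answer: -507/1360 ≈ -0.37279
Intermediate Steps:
h(V, G) = 8 (h(V, G) = -2*(-4) = 8)
U(d) = -(8 + d)/(5*(-2 + d)) (U(d) = -(d + 8)/(5*(d - 2)) = -(8 + d)/(5*(-2 + d)))
Q = 169/144 (Q = ((6 + 1/6)*1 - 4)²/4 = ((6 + ⅙)*1 - 4)²/4 = ((37/6)*1 - 4)²/4 = (37/6 - 4)²/4 = (13/6)²/4 = (¼)*(169/36) = 169/144 ≈ 1.1736)
U(19)*Q = ((-8 - 1*19)/(5*(-2 + 19)))*(169/144) = ((⅕)*(-8 - 19)/17)*(169/144) = ((⅕)*(1/17)*(-27))*(169/144) = -27/85*169/144 = -507/1360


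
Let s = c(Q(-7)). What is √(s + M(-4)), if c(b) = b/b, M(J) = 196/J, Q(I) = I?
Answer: 4*I*√3 ≈ 6.9282*I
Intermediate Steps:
c(b) = 1
s = 1
√(s + M(-4)) = √(1 + 196/(-4)) = √(1 + 196*(-¼)) = √(1 - 49) = √(-48) = 4*I*√3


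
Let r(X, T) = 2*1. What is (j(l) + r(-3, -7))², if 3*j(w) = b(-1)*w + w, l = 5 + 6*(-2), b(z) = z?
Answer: 4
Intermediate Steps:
r(X, T) = 2
l = -7 (l = 5 - 12 = -7)
j(w) = 0 (j(w) = (-w + w)/3 = (⅓)*0 = 0)
(j(l) + r(-3, -7))² = (0 + 2)² = 2² = 4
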